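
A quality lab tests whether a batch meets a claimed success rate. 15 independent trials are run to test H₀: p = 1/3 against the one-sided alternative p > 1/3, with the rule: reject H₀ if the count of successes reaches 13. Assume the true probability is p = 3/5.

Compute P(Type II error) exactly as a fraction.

29690124488/30517578125

A Type II error is failing to reject when Ha holds: with p = 3/5, β = P(Y ≤ 12).
Equivalently, β = 1 − P(Y ≥ 13) = 29690124488/30517578125.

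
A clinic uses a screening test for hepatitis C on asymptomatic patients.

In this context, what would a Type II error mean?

With the conventional null hypothesis that the patient does not have hepatitis C:
A Type II error is failing to reject H₀ when H₀ is false.
Here that means clearing the patient as negative when actually the patient has hepatitis C.

A Type II error would mean concluding that the patient does not have hepatitis C (or at least failing to establish that the patient has hepatitis C) when in fact the patient has hepatitis C.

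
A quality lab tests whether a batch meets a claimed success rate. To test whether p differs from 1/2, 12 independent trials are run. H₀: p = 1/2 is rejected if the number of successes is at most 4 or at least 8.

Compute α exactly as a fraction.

α = P(X ≤ 4 or X ≥ 8 | p = 1/2), X ~ Binomial(12, 1/2).
The two tails are symmetric, so α = 2·(1 + 12 + 66 + 220 + 495)/2^12 = 1588/4096 = 397/1024.

397/1024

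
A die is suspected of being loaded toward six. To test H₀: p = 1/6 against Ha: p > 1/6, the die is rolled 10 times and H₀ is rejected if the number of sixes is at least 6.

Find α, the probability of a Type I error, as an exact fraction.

24571/10077696

α = P(reject H₀ | H₀ true) = P(X ≥ 6 | p = 1/6), with X ~ Binomial(10, 1/6).
Adding the binomial terms for j = 6 through 10 with p = 1/6 yields 24571/10077696.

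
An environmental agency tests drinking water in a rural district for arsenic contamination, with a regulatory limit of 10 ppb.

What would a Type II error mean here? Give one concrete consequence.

A Type II error would mean concluding that the arsenic concentration is at or below 10 ppb (safe) (or at least failing to establish that the arsenic concentration exceeds 10 ppb) when in fact the arsenic concentration exceeds 10 ppb. Consequence: a site with unsafe arsenic levels is certified clean, and people continue to be exposed.

With the conventional null hypothesis that the arsenic concentration is at or below 10 ppb (safe):
A Type II error is failing to reject H₀ when H₀ is false.
Here that means certifying the site as safe when actually the arsenic concentration exceeds 10 ppb.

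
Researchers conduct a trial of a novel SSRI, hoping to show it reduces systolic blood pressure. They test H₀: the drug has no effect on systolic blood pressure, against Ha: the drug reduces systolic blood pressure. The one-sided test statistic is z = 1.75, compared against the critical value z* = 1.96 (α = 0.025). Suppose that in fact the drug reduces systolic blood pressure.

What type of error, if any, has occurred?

Type II error

Since z = 1.75 ≤ z* = 1.96, H₀ is not rejected.
H₀ is false (actually the drug reduces systolic blood pressure).
Failing to reject a false H₀ is a Type II error.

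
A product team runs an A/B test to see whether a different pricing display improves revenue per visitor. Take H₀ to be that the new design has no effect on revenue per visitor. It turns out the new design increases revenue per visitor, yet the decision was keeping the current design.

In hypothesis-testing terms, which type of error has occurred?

Type II error

'Keeping the current design' corresponds to failing to reject H₀.
H₀ was not rejected but H₀ is false — a Type II error (false negative).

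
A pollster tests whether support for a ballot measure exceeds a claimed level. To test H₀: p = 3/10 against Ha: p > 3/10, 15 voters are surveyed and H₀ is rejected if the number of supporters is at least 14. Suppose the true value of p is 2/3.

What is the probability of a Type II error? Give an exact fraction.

14070379/14348907

β = P(fail to reject H₀ | Ha true) = P(K ≤ 13 | p = 2/3), K ~ Binomial(15, 2/3).
Adding the binomial probabilities P(K=0)+…+P(K=13) at p = 2/3 gives 14070379/14348907.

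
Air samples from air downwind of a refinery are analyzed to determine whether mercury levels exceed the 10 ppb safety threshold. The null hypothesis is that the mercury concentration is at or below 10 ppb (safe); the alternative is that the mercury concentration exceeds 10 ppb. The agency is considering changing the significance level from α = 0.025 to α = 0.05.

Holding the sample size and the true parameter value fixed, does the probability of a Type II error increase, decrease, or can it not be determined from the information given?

It decreases.

Relaxing α lowers the evidence threshold; under Ha, outcomes that previously fell short now trigger rejection.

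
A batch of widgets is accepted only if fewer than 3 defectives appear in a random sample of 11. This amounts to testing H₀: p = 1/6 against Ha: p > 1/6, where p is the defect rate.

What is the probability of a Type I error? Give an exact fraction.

3671303/13436928

Under H₀, Y ~ Binomial(11, 1/6); the Type I error rate is P(Y ≥ 3).
Computing the lower-tail complement: 1 − 9765625/13436928 = 3671303/13436928.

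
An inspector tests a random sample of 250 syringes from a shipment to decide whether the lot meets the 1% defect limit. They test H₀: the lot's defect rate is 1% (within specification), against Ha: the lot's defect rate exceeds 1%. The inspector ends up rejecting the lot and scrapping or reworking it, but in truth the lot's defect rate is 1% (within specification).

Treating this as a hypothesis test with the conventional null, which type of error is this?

Type I error

'Rejecting the lot and scrapping or reworking it' corresponds to rejecting H₀.
H₀ was rejected but H₀ is true — a Type I error (false positive).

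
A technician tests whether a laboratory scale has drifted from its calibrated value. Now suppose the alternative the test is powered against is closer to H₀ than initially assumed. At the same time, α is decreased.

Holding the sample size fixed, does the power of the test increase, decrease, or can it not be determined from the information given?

It decreases.

When the true parameter is near the null value, the test has a harder time distinguishing Ha from H₀. A smaller α moves the rejection region further into the tail. With the alternative true, more outcomes now fall outside the rejection region, so failing to reject becomes more likely. Both changes push β in the same direction.
Since power = 1 − β and β increases, power decreases.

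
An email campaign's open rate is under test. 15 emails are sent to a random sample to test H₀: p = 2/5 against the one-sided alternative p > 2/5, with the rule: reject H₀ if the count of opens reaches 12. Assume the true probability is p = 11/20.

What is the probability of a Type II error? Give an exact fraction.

A Type II error is failing to reject when Ha holds: with p = 11/20, β = P(K ≤ 11).
Adding the binomial probabilities P(K=0)+…+P(K=11) at p = 11/20 gives 7844484964274060391/8192000000000000000.

7844484964274060391/8192000000000000000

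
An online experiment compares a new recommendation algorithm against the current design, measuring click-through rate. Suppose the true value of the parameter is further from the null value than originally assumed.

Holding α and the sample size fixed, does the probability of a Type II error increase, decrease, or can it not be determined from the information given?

It decreases.

The further the true parameter sits from the null value, the more of the Ha sampling distribution falls in the rejection region.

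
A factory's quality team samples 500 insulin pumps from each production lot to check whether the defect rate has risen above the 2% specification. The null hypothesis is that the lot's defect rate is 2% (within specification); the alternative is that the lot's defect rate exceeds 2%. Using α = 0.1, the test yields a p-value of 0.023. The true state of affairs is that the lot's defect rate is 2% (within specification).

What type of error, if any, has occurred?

Since p = 0.023 < α = 0.1, H₀ is rejected.
H₀ is true (actually the lot's defect rate is 2% (within specification)).
Rejecting a true H₀ is a Type I error.

Type I error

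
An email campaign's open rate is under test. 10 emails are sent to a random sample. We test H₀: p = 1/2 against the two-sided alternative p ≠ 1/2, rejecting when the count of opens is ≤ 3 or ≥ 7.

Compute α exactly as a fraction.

Under H₀, X ~ Binomial(10, 1/2); α is the probability of landing in either tail, P(X ≤ 3) + P(X ≥ 7).
Each tail has probability (1 + 10 + 45 + 120)/1024; doubling gives α = 352/1024 = 11/32.

11/32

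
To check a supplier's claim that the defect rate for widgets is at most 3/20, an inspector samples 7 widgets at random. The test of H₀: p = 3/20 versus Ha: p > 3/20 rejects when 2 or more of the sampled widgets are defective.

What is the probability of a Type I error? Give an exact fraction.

181386189/640000000

Under H₀, Y ~ Binomial(7, 3/20); the Type I error rate is P(Y ≥ 2).
Via the complement, α = 1 − Σ_{j=0}^{1} C(7,j)(3/20)^j(17/20)^{7-j} = 181386189/640000000.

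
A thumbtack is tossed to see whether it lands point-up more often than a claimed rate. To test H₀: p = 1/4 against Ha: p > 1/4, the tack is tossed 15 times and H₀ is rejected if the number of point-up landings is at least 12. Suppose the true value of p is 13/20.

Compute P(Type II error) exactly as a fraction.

β = P(fail to reject H₀ | Ha true) = P(Y ≤ 11 | p = 13/20), Y ~ Binomial(15, 13/20).
Summing C(15,j)·(13/20)^j·(7/20)^{15-j} for j = 0..11 gives 6777270377107586237/8192000000000000000.

6777270377107586237/8192000000000000000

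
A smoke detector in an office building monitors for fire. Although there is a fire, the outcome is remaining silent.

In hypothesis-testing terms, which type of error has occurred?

The null hypothesis here is that there is no fire.
'Remaining silent' corresponds to failing to reject H₀.
H₀ was not rejected but H₀ is false — a Type II error (false negative).

Type II error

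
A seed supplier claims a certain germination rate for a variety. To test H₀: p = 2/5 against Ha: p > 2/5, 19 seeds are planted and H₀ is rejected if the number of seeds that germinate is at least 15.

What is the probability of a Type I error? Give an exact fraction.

2443902976/3814697265625

Under H₀, K ~ Binomial(19, 2/5), and α = P(K ≥ 15).
P(K ≥ 15) = Σ_{j=15}^{19} C(19,j)·(2/5)^j·(3/5)^{19-j} = 2443902976/3814697265625.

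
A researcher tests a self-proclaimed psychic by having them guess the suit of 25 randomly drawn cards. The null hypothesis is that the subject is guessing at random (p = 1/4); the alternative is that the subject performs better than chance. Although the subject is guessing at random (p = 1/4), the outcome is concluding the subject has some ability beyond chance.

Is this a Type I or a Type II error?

'Concluding the subject has some ability beyond chance' corresponds to rejecting H₀.
H₀ was rejected but H₀ is true — a Type I error (false positive).

Type I error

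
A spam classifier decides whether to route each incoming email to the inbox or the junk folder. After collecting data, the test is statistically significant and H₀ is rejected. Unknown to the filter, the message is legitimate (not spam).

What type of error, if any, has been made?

Type I error

The conventional null hypothesis here is that the message is legitimate (not spam).
H₀ was rejected, but H₀ is actually true.
Rejecting a true null hypothesis is a Type I error (false positive).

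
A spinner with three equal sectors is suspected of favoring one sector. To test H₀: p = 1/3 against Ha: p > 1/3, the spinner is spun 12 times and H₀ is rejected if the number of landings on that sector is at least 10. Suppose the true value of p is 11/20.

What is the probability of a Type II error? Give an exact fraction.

β = P(fail to reject H₀ | Ha true) = P(S ≤ 9 | p = 11/20), S ~ Binomial(12, 11/20).
Equivalently, β = 1 − P(S ≥ 10) = 784677287856069/819200000000000.

784677287856069/819200000000000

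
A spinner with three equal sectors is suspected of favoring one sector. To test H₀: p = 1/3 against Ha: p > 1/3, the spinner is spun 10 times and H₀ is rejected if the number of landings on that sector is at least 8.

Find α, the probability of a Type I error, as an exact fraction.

The Type I error probability is α = P(S ≥ 8) computed under H₀, where S ~ Binomial(10, 1/3).
P(S ≥ 8) = Σ_{j=8}^{10} C(10,j)·(1/3)^j·(2/3)^{10-j} = 67/19683.

67/19683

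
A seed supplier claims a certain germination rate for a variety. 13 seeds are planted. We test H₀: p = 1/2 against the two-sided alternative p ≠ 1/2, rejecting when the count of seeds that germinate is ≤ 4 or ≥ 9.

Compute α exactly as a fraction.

1093/4096

The significance level is the null-hypothesis probability of the rejection region {≤4} ∪ {≥9}.
Each tail has probability (1 + 13 + 78 + 286 + 715)/8192; doubling gives α = 2186/8192 = 1093/4096.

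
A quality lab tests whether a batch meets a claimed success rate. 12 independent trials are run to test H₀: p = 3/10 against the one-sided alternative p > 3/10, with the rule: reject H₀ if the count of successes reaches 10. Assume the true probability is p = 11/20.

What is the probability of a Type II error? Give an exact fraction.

784677287856069/819200000000000

Under the alternative p = 11/20, X ~ Binomial(12, 11/20); β is the probability the test does not reject, P(X < 10).
Equivalently, β = 1 − P(X ≥ 10) = 784677287856069/819200000000000.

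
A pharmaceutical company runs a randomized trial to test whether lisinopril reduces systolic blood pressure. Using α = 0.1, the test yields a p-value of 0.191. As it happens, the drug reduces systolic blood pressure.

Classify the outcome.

The conventional null hypothesis is that the drug has no effect on systolic blood pressure.
Since p = 0.191 ≥ α = 0.1, H₀ is not rejected.
H₀ is false (actually the drug reduces systolic blood pressure).
Failing to reject a false H₀ is a Type II error.

Type II error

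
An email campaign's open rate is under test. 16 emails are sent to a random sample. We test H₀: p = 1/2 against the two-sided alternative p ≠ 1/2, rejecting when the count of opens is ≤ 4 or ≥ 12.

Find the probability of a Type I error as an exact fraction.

The significance level is the null-hypothesis probability of the rejection region {≤4} ∪ {≥12}.
By symmetry, α = 2·P(X ≤ 4) = 2·(1 + 16 + 120 + 560 + 1820)/65536 = 5034/65536 = 2517/32768.

2517/32768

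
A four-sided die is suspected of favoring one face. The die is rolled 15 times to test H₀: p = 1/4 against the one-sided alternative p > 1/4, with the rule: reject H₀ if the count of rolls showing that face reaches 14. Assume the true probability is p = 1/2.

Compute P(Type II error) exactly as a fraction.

2047/2048

A Type II error is failing to reject when Ha holds: with p = 1/2, β = P(K ≤ 13).
Equivalently, β = 1 − P(K ≥ 14) = 2047/2048.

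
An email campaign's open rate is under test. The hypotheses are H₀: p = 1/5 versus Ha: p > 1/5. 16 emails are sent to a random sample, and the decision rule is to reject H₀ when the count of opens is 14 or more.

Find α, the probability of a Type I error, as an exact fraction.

397/30517578125

The Type I error probability is α = P(K ≥ 14) computed under H₀, where K ~ Binomial(16, 1/5).
Adding the binomial terms for j = 14 through 16 with p = 1/5 yields 397/30517578125.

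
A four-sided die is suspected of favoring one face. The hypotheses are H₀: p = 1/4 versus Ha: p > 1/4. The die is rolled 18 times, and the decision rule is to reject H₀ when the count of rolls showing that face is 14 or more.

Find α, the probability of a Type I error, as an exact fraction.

67831/17179869184

The Type I error probability is α = P(X ≥ 14) computed under H₀, where X ~ Binomial(18, 1/4).
Adding the binomial terms for j = 14 through 18 with p = 1/4 yields 67831/17179869184.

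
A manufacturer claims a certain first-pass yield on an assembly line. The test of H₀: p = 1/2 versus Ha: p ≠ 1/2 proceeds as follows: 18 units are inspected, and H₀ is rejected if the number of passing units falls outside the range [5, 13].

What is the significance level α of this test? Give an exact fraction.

253/8192

The significance level is the null-hypothesis probability of the rejection region {≤4} ∪ {≥14}.
By symmetry, α = 2·P(X ≤ 4) = 2·(1 + 18 + 153 + 816 + 3060)/262144 = 8096/262144 = 253/8192.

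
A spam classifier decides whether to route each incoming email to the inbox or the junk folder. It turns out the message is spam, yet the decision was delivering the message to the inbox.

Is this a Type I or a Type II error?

The null hypothesis here is that the message is legitimate (not spam).
'Delivering the message to the inbox' corresponds to failing to reject H₀.
H₀ was not rejected but H₀ is false — a Type II error (false negative).

Type II error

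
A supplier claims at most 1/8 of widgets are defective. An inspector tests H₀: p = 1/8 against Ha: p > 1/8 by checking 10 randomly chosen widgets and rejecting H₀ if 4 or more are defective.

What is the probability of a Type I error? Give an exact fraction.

7372325/268435456

The significance level is the probability, assuming p = 1/8, of seeing 4 or more defectives in 10 draws.
α = 1 − P(K ≤ 3) = 1 − 261063131/268435456 = 7372325/268435456.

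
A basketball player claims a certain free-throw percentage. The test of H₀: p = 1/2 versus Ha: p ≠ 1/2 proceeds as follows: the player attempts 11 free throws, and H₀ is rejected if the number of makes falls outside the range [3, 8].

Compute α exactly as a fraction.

67/1024

The significance level is the null-hypothesis probability of the rejection region {≤2} ∪ {≥9}.
By symmetry, α = 2·P(K ≤ 2) = 2·(1 + 11 + 55)/2048 = 134/2048 = 67/1024.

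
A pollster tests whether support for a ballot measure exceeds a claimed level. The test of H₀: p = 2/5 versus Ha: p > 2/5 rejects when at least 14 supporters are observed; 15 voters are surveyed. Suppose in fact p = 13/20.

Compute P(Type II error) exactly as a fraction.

16151694793243741949/16384000000000000000

A Type II error is failing to reject when Ha holds: with p = 13/20, β = P(K ≤ 13).
Adding the binomial probabilities P(K=0)+…+P(K=13) at p = 13/20 gives 16151694793243741949/16384000000000000000.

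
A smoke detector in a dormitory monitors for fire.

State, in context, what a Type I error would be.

A Type I error would mean concluding that there is a fire when in fact there is no fire.

With the conventional null hypothesis that there is no fire:
A Type I error is rejecting H₀ when H₀ is true.
Here that means sounding the alarm and evacuating the building when actually there is no fire.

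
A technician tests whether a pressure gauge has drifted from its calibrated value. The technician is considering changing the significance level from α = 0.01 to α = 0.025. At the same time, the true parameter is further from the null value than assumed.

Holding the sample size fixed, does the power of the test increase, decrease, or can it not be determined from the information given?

With a larger α the critical value moves toward the center, so more of the Ha sampling distribution lies in the rejection region. A larger true effect moves the Ha sampling distribution further from the H₀ critical value, making rejection more likely when Ha is true. Both changes push β in the same direction.
Since power = 1 − β and β decreases, power increases.

It increases.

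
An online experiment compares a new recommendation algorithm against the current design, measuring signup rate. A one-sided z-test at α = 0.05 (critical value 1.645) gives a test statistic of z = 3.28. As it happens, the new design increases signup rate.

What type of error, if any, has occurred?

The conventional null hypothesis is that the new design has no effect on signup rate.
Since z = 3.28 > z* = 1.645, H₀ is rejected.
H₀ is false (actually the new design increases signup rate).
The decision matches the true state — no error.

No error — this is a correct decision.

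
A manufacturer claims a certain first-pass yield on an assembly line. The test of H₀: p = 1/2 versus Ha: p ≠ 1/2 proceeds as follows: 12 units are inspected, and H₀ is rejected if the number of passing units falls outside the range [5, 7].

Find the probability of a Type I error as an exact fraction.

397/1024

α = P(Y ≤ 4 or Y ≥ 8 | p = 1/2), Y ~ Binomial(12, 1/2).
The two tails are symmetric, so α = 2·(1 + 12 + 66 + 220 + 495)/2^12 = 1588/4096 = 397/1024.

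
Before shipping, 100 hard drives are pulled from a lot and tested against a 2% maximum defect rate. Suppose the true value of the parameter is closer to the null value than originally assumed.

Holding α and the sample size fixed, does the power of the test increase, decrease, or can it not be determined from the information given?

A smaller departure from H₀ means the test statistic under Ha is distributed closer to where it would be under H₀; rejection becomes less likely.
Since power = 1 − β and β increases, power decreases.

It decreases.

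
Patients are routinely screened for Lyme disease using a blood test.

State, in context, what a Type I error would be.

With the conventional null hypothesis that the patient does not have Lyme disease:
A Type I error is rejecting H₀ when H₀ is true.
Here that means flagging the patient as positive and ordering follow-up testing when actually the patient does not have Lyme disease.

A Type I error would mean concluding that the patient has Lyme disease when in fact the patient does not have Lyme disease.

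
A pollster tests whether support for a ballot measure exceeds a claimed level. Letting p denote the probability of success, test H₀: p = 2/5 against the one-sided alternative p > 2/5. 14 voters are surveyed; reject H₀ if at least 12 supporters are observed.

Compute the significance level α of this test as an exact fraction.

α = P(reject H₀ | H₀ true) = P(X ≥ 12 | p = 2/5), with X ~ Binomial(14, 2/5).
P(X ≥ 12) = Σ_{j=12}^{14} C(14,j)·(2/5)^j·(3/5)^{14-j} = 3715072/6103515625.

3715072/6103515625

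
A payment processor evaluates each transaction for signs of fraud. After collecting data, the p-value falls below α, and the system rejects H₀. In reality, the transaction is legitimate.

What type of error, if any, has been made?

The conventional null hypothesis here is that the transaction is legitimate.
H₀ was rejected, but H₀ is actually true.
Rejecting a true null hypothesis is a Type I error (false positive).

Type I error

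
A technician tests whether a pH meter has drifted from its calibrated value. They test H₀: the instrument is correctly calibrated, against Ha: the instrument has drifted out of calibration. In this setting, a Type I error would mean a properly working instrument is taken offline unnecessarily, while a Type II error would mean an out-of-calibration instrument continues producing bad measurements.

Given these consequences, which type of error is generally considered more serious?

The Type II consequence (an out-of-calibration instrument continues producing bad measurements) is more severe than the Type I consequence (a properly working instrument is taken offline unnecessarily).

Type II error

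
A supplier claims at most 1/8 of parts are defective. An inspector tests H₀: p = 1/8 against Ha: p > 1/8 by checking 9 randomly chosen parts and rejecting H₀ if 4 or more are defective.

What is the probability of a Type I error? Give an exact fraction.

76589/4194304

Under H₀, Y ~ Binomial(9, 1/8); the Type I error rate is P(Y ≥ 4).
Via the complement, α = 1 − Σ_{j=0}^{3} C(9,j)(1/8)^j(7/8)^{9-j} = 76589/4194304.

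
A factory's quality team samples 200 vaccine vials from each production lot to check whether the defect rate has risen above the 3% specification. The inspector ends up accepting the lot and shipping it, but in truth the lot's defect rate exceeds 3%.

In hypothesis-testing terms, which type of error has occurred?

The null hypothesis here is that the lot's defect rate is 3% (within specification).
'Accepting the lot and shipping it' corresponds to failing to reject H₀.
H₀ was not rejected but H₀ is false — a Type II error (false negative).

Type II error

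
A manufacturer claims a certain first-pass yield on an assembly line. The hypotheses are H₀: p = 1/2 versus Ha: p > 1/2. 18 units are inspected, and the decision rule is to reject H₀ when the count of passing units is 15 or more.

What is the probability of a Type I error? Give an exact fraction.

247/65536

α = P(reject H₀ | H₀ true) = P(S ≥ 15 | p = 1/2), with S ~ Binomial(18, 1/2).
Summing the upper tail: (816 + 153 + 18 + 1) / 2^18 = 988/262144 = 247/65536.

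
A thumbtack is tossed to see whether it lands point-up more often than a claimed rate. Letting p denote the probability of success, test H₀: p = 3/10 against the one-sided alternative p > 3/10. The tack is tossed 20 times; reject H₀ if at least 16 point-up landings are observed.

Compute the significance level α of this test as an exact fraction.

138756326957469/25000000000000000000

The Type I error probability is α = P(S ≥ 16) computed under H₀, where S ~ Binomial(20, 3/10).
Adding the binomial terms for j = 16 through 20 with p = 3/10 yields 138756326957469/25000000000000000000.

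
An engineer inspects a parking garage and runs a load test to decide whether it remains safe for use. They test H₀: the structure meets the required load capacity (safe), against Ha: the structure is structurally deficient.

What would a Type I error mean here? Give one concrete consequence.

A Type I error is rejecting H₀ when H₀ is true.
Here that means closing the structure for repairs when actually the structure meets the required load capacity (safe).

A Type I error would mean concluding that the structure is structurally deficient when in fact the structure meets the required load capacity (safe). Consequence: a sound structure is closed unnecessarily, at significant cost and disruption.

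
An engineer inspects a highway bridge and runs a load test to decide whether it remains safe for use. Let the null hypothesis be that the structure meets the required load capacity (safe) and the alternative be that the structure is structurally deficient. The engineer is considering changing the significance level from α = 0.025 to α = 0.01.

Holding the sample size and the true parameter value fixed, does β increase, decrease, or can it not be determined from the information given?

It increases.

A smaller α moves the rejection region further into the tail. With the alternative true, more outcomes now fall outside the rejection region, so failing to reject becomes more likely.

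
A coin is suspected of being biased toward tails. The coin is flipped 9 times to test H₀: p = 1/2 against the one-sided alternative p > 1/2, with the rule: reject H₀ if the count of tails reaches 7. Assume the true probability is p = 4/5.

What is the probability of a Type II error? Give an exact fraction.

β = P(fail to reject H₀ | Ha true) = P(Y ≤ 6 | p = 4/5), Y ~ Binomial(9, 4/5).
Summing C(9,j)·(4/5)^j·(1/5)^{9-j} for j = 0..6 gives 511333/1953125.

511333/1953125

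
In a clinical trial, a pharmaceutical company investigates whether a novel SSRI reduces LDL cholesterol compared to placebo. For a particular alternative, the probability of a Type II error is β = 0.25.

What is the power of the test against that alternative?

Power = 1 − β = 1 − 0.25 = 0.75.

0.75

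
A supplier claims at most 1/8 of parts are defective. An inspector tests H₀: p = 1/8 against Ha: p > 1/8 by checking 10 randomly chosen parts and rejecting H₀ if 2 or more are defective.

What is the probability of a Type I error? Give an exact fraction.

387730505/1073741824

Under H₀, X ~ Binomial(10, 1/8); the Type I error rate is P(X ≥ 2).
α = 1 − P(X ≤ 1) = 1 − 686011319/1073741824 = 387730505/1073741824.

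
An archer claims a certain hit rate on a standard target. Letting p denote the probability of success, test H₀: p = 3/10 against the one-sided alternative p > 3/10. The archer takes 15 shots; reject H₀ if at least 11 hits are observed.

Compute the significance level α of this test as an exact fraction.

672234069807/1000000000000000

The Type I error probability is α = P(K ≥ 11) computed under H₀, where K ~ Binomial(15, 3/10).
Adding the binomial terms for j = 11 through 15 with p = 3/10 yields 672234069807/1000000000000000.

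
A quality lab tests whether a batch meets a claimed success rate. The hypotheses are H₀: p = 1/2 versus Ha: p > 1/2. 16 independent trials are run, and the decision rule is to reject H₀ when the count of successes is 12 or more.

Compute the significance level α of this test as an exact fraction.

2517/65536

Under H₀, K ~ Binomial(16, 1/2), and α = P(K ≥ 12).
Summing the upper tail: (1820 + 560 + 120 + 16 + 1) / 2^16 = 2517/65536.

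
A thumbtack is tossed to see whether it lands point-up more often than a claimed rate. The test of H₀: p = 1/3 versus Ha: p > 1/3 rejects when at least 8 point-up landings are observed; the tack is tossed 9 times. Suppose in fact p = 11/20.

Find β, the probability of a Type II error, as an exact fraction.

A Type II error is failing to reject when Ha holds: with p = 11/20, β = P(Y ≤ 7).
Equivalently, β = 1 − P(Y ≥ 8) = 123069745737/128000000000.

123069745737/128000000000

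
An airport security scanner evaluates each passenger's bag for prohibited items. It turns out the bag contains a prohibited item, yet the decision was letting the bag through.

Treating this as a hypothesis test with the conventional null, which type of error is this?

Type II error

The null hypothesis here is that the bag contains no prohibited items.
'Letting the bag through' corresponds to failing to reject H₀.
H₀ was not rejected but H₀ is false — a Type II error (false negative).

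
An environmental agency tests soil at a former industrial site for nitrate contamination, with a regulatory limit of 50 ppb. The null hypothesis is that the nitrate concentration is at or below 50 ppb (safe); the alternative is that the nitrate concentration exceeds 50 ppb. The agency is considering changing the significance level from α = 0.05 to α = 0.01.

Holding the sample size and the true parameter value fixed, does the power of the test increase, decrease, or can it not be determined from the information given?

Tightening α shrinks the rejection region. When Ha holds, fewer sample outcomes clear the stricter threshold, so more fall in the acceptance region.
Since power = 1 − β and β increases, power decreases.

It decreases.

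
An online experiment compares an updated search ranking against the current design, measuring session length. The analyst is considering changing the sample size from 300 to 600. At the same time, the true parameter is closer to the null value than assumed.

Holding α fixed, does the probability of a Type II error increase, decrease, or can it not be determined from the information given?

The first change alone would make β decrease; the second alone would make β increase. Which effect dominates depends on the magnitudes, which are not given.

Cannot be determined from the information given.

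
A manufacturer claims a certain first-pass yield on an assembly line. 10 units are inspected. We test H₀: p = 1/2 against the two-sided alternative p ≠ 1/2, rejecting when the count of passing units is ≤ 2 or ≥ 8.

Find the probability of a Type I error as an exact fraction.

7/64

α = P(X ≤ 2 or X ≥ 8 | p = 1/2), X ~ Binomial(10, 1/2).
Each tail has probability (1 + 10 + 45)/1024; doubling gives α = 112/1024 = 7/64.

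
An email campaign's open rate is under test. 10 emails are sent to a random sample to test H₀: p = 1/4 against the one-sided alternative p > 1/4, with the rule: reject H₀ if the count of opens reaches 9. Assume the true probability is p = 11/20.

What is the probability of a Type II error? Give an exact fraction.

10001847283209/10240000000000

Under the alternative p = 11/20, S ~ Binomial(10, 11/20); β is the probability the test does not reject, P(S < 9).
Equivalently, β = 1 − P(S ≥ 9) = 10001847283209/10240000000000.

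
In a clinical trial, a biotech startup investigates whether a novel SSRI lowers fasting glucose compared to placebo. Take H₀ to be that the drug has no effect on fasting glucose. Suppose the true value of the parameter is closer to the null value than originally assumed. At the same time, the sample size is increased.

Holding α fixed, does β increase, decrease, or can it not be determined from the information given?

Cannot be determined from the information given.

The first change alone would make β increase; the second alone would make β decrease. Which effect dominates depends on the magnitudes, which are not given.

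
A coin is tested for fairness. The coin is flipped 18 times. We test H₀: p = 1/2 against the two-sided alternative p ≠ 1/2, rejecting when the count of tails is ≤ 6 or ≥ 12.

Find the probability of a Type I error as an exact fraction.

The significance level is the null-hypothesis probability of the rejection region {≤6} ∪ {≥12}.
By symmetry, α = 2·P(S ≤ 6) = 2·(1 + 18 + 153 + 816 + 3060 + 8568 + 18564)/262144 = 62360/262144 = 7795/32768.

7795/32768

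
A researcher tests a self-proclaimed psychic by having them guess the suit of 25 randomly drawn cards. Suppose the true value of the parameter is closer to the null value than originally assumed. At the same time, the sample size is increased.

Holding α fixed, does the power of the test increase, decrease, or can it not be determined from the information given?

The first change alone would make β increase; the second alone would make β decrease. Which effect dominates depends on the magnitudes, which are not given.
Since power = 1 − β, the effect on power is likewise indeterminate.

Cannot be determined from the information given.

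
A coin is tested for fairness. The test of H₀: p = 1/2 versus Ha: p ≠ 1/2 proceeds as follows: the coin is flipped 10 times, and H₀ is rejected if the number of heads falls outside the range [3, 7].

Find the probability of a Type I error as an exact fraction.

Under H₀, K ~ Binomial(10, 1/2); α is the probability of landing in either tail, P(K ≤ 2) + P(K ≥ 8).
Each tail has probability (1 + 10 + 45)/1024; doubling gives α = 112/1024 = 7/64.

7/64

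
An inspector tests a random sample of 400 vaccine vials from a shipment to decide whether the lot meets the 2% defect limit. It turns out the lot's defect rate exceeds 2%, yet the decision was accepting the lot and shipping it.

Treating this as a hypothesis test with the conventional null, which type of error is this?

The null hypothesis here is that the lot's defect rate is 2% (within specification).
'Accepting the lot and shipping it' corresponds to failing to reject H₀.
H₀ was not rejected but H₀ is false — a Type II error (false negative).

Type II error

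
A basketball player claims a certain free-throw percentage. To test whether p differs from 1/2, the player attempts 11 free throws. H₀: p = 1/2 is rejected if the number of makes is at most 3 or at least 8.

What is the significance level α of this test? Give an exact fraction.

29/128

Under H₀, S ~ Binomial(11, 1/2); α is the probability of landing in either tail, P(S ≤ 3) + P(S ≥ 8).
Each tail has probability (1 + 11 + 55 + 165)/2048; doubling gives α = 464/2048 = 29/128.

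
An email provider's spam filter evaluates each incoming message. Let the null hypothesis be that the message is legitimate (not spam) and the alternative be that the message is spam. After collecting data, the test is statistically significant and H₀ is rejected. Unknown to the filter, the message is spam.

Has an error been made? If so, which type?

Neither — the decision is correct.

The test rejected a false H₀ — the decision matches the true state.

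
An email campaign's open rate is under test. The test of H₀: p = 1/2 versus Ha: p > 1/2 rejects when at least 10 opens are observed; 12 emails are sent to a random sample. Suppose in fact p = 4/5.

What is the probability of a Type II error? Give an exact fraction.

β = P(fail to reject H₀ | Ha true) = P(K ≤ 9 | p = 4/5), K ~ Binomial(12, 4/5).
Summing C(12,j)·(4/5)^j·(1/5)^{12-j} for j = 0..9 gives 21565149/48828125.

21565149/48828125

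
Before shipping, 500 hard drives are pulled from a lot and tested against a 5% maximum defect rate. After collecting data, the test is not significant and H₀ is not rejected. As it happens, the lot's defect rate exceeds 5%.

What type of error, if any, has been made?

Type II error

The conventional null hypothesis here is that the lot's defect rate is 5% (within specification).
H₀ was not rejected, but H₀ is actually false.
Failing to reject a false null hypothesis is a Type II error (false negative).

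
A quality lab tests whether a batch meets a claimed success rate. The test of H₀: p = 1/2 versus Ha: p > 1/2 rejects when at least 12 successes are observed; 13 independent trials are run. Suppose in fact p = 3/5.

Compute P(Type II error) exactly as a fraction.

1205291336/1220703125

Under the alternative p = 3/5, X ~ Binomial(13, 3/5); β is the probability the test does not reject, P(X < 12).
Adding the binomial probabilities P(X=0)+…+P(X=11) at p = 3/5 gives 1205291336/1220703125.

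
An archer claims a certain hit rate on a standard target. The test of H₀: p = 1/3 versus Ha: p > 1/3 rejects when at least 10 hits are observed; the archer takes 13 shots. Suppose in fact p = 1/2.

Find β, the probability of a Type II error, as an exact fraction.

β = P(fail to reject H₀ | Ha true) = P(K ≤ 9 | p = 1/2), K ~ Binomial(13, 1/2).
Adding the binomial probabilities P(K=0)+…+P(K=9) at p = 1/2 gives 3907/4096.

3907/4096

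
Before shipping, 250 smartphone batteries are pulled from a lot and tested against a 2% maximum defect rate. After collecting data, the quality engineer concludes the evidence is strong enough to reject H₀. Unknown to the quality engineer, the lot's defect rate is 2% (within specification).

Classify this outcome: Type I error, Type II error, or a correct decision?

Type I error

The conventional null hypothesis here is that the lot's defect rate is 2% (within specification).
H₀ was rejected, but H₀ is actually true.
Rejecting a true null hypothesis is a Type I error (false positive).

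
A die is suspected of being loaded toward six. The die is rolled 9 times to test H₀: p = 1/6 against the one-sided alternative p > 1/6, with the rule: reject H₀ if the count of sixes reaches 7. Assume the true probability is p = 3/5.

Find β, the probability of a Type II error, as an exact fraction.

β = P(fail to reject H₀ | Ha true) = P(S ≤ 6 | p = 3/5), S ~ Binomial(9, 3/5).
Summing C(9,j)·(3/5)^j·(2/5)^{9-j} for j = 0..6 gives 1500416/1953125.

1500416/1953125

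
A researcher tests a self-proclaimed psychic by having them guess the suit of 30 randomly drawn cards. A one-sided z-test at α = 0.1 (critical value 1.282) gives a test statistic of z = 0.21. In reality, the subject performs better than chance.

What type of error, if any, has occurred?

The conventional null hypothesis is that the subject is guessing at random (p = 1/4).
Since z = 0.21 ≤ z* = 1.282, H₀ is not rejected.
H₀ is false (actually the subject performs better than chance).
Failing to reject a false H₀ is a Type II error.

Type II error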